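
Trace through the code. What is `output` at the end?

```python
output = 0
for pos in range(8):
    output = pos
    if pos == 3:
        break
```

Let's trace through this code step by step.

Initialize: output = 0
Entering loop: for pos in range(8):

After execution: output = 3
3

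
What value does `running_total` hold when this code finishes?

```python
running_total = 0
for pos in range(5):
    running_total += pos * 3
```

Let's trace through this code step by step.

Initialize: running_total = 0
Entering loop: for pos in range(5):

After execution: running_total = 30
30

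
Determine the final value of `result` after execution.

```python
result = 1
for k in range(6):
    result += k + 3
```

Let's trace through this code step by step.

Initialize: result = 1
Entering loop: for k in range(6):

After execution: result = 34
34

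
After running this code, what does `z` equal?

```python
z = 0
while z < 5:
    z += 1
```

Let's trace through this code step by step.

Initialize: z = 0
Entering loop: while z < 5:

After execution: z = 5
5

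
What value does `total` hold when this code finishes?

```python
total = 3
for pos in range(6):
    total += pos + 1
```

Let's trace through this code step by step.

Initialize: total = 3
Entering loop: for pos in range(6):

After execution: total = 24
24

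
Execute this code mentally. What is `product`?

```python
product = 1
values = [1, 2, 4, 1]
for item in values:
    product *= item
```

Let's trace through this code step by step.

Initialize: product = 1
Initialize: values = [1, 2, 4, 1]
Entering loop: for item in values:

After execution: product = 8
8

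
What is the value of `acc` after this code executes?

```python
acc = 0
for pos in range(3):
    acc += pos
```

Let's trace through this code step by step.

Initialize: acc = 0
Entering loop: for pos in range(3):

After execution: acc = 3
3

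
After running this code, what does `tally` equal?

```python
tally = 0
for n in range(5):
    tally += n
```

Let's trace through this code step by step.

Initialize: tally = 0
Entering loop: for n in range(5):

After execution: tally = 10
10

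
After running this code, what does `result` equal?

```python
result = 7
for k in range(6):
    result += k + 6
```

Let's trace through this code step by step.

Initialize: result = 7
Entering loop: for k in range(6):

After execution: result = 58
58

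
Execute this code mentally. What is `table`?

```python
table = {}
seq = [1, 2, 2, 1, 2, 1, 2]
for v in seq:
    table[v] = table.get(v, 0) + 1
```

Let's trace through this code step by step.

Initialize: table = {}
Initialize: seq = [1, 2, 2, 1, 2, 1, 2]
Entering loop: for v in seq:

After execution: table = {1: 3, 2: 4}
{1: 3, 2: 4}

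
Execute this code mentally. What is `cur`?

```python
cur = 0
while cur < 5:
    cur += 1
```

Let's trace through this code step by step.

Initialize: cur = 0
Entering loop: while cur < 5:

After execution: cur = 5
5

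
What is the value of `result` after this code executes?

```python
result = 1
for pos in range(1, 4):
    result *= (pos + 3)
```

Let's trace through this code step by step.

Initialize: result = 1
Entering loop: for pos in range(1, 4):

After execution: result = 120
120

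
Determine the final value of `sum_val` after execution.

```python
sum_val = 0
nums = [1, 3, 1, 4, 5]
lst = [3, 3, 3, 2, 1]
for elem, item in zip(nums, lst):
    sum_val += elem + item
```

Let's trace through this code step by step.

Initialize: sum_val = 0
Initialize: nums = [1, 3, 1, 4, 5]
Initialize: lst = [3, 3, 3, 2, 1]
Entering loop: for elem, item in zip(nums, lst):

After execution: sum_val = 26
26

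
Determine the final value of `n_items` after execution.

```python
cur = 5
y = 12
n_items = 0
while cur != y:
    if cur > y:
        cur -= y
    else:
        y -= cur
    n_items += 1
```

Let's trace through this code step by step.

Initialize: cur = 5
Initialize: y = 12
Initialize: n_items = 0
Entering loop: while cur != y:

After execution: n_items = 5
5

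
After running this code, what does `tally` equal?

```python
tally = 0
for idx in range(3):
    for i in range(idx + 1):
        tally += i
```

Let's trace through this code step by step.

Initialize: tally = 0
Entering loop: for idx in range(3):

After execution: tally = 4
4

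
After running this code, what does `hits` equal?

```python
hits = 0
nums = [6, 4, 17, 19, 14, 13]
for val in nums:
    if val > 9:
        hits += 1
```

Let's trace through this code step by step.

Initialize: hits = 0
Initialize: nums = [6, 4, 17, 19, 14, 13]
Entering loop: for val in nums:

After execution: hits = 4
4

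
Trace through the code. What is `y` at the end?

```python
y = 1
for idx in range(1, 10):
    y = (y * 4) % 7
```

Let's trace through this code step by step.

Initialize: y = 1
Entering loop: for idx in range(1, 10):

After execution: y = 1
1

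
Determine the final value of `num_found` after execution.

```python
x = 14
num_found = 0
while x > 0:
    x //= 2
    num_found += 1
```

Let's trace through this code step by step.

Initialize: x = 14
Initialize: num_found = 0
Entering loop: while x > 0:

After execution: num_found = 4
4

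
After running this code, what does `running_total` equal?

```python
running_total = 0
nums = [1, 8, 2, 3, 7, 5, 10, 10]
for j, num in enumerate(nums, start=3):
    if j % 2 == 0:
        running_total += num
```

Let's trace through this code step by step.

Initialize: running_total = 0
Initialize: nums = [1, 8, 2, 3, 7, 5, 10, 10]
Entering loop: for j, num in enumerate(nums, start=3):

After execution: running_total = 26
26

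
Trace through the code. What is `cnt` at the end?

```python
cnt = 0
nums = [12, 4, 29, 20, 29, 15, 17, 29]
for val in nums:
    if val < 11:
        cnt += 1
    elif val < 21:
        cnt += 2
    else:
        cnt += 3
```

Let's trace through this code step by step.

Initialize: cnt = 0
Initialize: nums = [12, 4, 29, 20, 29, 15, 17, 29]
Entering loop: for val in nums:

After execution: cnt = 18
18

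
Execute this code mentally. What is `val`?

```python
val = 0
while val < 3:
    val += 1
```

Let's trace through this code step by step.

Initialize: val = 0
Entering loop: while val < 3:

After execution: val = 3
3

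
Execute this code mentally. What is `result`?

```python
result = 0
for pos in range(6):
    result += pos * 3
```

Let's trace through this code step by step.

Initialize: result = 0
Entering loop: for pos in range(6):

After execution: result = 45
45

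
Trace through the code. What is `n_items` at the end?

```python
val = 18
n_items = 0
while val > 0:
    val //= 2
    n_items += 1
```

Let's trace through this code step by step.

Initialize: val = 18
Initialize: n_items = 0
Entering loop: while val > 0:

After execution: n_items = 5
5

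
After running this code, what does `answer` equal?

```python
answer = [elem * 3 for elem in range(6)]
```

Let's trace through this code step by step.

Initialize: answer = [elem * 3 for elem in range(6)]

After execution: answer = [0, 3, 6, 9, 12, 15]
[0, 3, 6, 9, 12, 15]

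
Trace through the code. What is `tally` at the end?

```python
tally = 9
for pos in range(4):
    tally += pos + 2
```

Let's trace through this code step by step.

Initialize: tally = 9
Entering loop: for pos in range(4):

After execution: tally = 23
23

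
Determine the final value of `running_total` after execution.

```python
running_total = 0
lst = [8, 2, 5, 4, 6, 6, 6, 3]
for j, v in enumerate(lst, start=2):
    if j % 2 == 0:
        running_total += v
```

Let's trace through this code step by step.

Initialize: running_total = 0
Initialize: lst = [8, 2, 5, 4, 6, 6, 6, 3]
Entering loop: for j, v in enumerate(lst, start=2):

After execution: running_total = 25
25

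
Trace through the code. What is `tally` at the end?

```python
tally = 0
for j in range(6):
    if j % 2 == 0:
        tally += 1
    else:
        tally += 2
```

Let's trace through this code step by step.

Initialize: tally = 0
Entering loop: for j in range(6):

After execution: tally = 9
9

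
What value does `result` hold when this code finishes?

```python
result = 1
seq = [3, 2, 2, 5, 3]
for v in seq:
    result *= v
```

Let's trace through this code step by step.

Initialize: result = 1
Initialize: seq = [3, 2, 2, 5, 3]
Entering loop: for v in seq:

After execution: result = 180
180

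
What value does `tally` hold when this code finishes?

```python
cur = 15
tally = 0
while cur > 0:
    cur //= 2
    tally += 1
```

Let's trace through this code step by step.

Initialize: cur = 15
Initialize: tally = 0
Entering loop: while cur > 0:

After execution: tally = 4
4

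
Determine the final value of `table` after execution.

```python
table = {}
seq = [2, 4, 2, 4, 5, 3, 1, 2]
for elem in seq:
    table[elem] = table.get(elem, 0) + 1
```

Let's trace through this code step by step.

Initialize: table = {}
Initialize: seq = [2, 4, 2, 4, 5, 3, 1, 2]
Entering loop: for elem in seq:

After execution: table = {2: 3, 4: 2, 5: 1, 3: 1, 1: 1}
{2: 3, 4: 2, 5: 1, 3: 1, 1: 1}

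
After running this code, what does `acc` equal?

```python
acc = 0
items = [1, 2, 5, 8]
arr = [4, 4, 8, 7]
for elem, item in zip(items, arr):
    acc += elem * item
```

Let's trace through this code step by step.

Initialize: acc = 0
Initialize: items = [1, 2, 5, 8]
Initialize: arr = [4, 4, 8, 7]
Entering loop: for elem, item in zip(items, arr):

After execution: acc = 108
108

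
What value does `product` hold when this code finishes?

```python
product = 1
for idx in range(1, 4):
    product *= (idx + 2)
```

Let's trace through this code step by step.

Initialize: product = 1
Entering loop: for idx in range(1, 4):

After execution: product = 60
60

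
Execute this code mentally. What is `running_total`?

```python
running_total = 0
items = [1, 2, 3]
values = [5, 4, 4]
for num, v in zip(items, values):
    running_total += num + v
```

Let's trace through this code step by step.

Initialize: running_total = 0
Initialize: items = [1, 2, 3]
Initialize: values = [5, 4, 4]
Entering loop: for num, v in zip(items, values):

After execution: running_total = 19
19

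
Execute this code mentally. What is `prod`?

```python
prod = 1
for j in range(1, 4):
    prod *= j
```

Let's trace through this code step by step.

Initialize: prod = 1
Entering loop: for j in range(1, 4):

After execution: prod = 6
6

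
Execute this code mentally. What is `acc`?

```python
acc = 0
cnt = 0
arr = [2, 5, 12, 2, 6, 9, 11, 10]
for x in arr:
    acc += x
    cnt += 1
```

Let's trace through this code step by step.

Initialize: acc = 0
Initialize: cnt = 0
Initialize: arr = [2, 5, 12, 2, 6, 9, 11, 10]
Entering loop: for x in arr:

After execution: acc = 57
57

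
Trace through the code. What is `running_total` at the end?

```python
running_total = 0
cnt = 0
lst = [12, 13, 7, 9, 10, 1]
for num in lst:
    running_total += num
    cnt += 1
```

Let's trace through this code step by step.

Initialize: running_total = 0
Initialize: cnt = 0
Initialize: lst = [12, 13, 7, 9, 10, 1]
Entering loop: for num in lst:

After execution: running_total = 52
52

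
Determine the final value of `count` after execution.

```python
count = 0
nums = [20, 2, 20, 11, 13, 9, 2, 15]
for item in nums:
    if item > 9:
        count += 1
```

Let's trace through this code step by step.

Initialize: count = 0
Initialize: nums = [20, 2, 20, 11, 13, 9, 2, 15]
Entering loop: for item in nums:

After execution: count = 5
5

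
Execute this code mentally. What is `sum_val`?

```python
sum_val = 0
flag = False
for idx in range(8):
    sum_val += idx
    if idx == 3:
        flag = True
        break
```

Let's trace through this code step by step.

Initialize: sum_val = 0
Initialize: flag = False
Entering loop: for idx in range(8):

After execution: sum_val = 6
6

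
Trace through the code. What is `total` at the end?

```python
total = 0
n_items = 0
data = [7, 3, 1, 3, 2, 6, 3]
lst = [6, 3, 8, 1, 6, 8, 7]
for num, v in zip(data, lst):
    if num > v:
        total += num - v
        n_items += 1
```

Let's trace through this code step by step.

Initialize: total = 0
Initialize: n_items = 0
Initialize: data = [7, 3, 1, 3, 2, 6, 3]
Initialize: lst = [6, 3, 8, 1, 6, 8, 7]
Entering loop: for num, v in zip(data, lst):

After execution: total = 3
3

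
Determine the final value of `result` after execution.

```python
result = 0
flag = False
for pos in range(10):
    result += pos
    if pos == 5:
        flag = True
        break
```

Let's trace through this code step by step.

Initialize: result = 0
Initialize: flag = False
Entering loop: for pos in range(10):

After execution: result = 15
15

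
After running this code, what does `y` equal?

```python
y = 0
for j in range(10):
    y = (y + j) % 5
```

Let's trace through this code step by step.

Initialize: y = 0
Entering loop: for j in range(10):

After execution: y = 0
0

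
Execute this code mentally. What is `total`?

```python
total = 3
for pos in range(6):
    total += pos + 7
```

Let's trace through this code step by step.

Initialize: total = 3
Entering loop: for pos in range(6):

After execution: total = 60
60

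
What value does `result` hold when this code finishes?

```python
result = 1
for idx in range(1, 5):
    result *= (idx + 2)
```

Let's trace through this code step by step.

Initialize: result = 1
Entering loop: for idx in range(1, 5):

After execution: result = 360
360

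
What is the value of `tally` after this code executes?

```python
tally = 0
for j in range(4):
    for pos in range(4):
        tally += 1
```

Let's trace through this code step by step.

Initialize: tally = 0
Entering loop: for j in range(4):

After execution: tally = 16
16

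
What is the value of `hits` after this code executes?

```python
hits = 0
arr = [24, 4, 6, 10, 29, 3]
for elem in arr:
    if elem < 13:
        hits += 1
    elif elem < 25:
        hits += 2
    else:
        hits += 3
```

Let's trace through this code step by step.

Initialize: hits = 0
Initialize: arr = [24, 4, 6, 10, 29, 3]
Entering loop: for elem in arr:

After execution: hits = 9
9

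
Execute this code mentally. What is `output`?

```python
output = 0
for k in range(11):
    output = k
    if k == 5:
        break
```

Let's trace through this code step by step.

Initialize: output = 0
Entering loop: for k in range(11):

After execution: output = 5
5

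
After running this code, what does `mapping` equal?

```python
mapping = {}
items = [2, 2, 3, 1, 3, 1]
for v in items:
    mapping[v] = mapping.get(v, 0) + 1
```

Let's trace through this code step by step.

Initialize: mapping = {}
Initialize: items = [2, 2, 3, 1, 3, 1]
Entering loop: for v in items:

After execution: mapping = {2: 2, 3: 2, 1: 2}
{2: 2, 3: 2, 1: 2}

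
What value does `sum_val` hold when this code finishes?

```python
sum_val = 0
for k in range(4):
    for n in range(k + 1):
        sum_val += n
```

Let's trace through this code step by step.

Initialize: sum_val = 0
Entering loop: for k in range(4):

After execution: sum_val = 10
10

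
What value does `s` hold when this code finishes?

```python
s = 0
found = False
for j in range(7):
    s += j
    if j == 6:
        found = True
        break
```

Let's trace through this code step by step.

Initialize: s = 0
Initialize: found = False
Entering loop: for j in range(7):

After execution: s = 21
21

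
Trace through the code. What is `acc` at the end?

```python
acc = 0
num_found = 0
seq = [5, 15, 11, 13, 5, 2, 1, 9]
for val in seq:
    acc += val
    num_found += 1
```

Let's trace through this code step by step.

Initialize: acc = 0
Initialize: num_found = 0
Initialize: seq = [5, 15, 11, 13, 5, 2, 1, 9]
Entering loop: for val in seq:

After execution: acc = 61
61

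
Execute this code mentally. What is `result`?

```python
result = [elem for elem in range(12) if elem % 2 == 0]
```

Let's trace through this code step by step.

Initialize: result = [elem for elem in range(12) if elem % 2 == 0]

After execution: result = [0, 2, 4, 6, 8, 10]
[0, 2, 4, 6, 8, 10]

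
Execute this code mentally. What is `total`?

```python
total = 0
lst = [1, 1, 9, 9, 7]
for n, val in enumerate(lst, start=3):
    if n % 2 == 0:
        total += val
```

Let's trace through this code step by step.

Initialize: total = 0
Initialize: lst = [1, 1, 9, 9, 7]
Entering loop: for n, val in enumerate(lst, start=3):

After execution: total = 10
10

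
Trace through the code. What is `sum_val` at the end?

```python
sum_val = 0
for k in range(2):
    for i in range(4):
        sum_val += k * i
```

Let's trace through this code step by step.

Initialize: sum_val = 0
Entering loop: for k in range(2):

After execution: sum_val = 6
6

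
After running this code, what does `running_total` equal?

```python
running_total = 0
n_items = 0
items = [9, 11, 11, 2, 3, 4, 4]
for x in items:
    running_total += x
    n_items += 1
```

Let's trace through this code step by step.

Initialize: running_total = 0
Initialize: n_items = 0
Initialize: items = [9, 11, 11, 2, 3, 4, 4]
Entering loop: for x in items:

After execution: running_total = 44
44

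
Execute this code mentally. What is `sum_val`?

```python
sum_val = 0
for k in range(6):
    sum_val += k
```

Let's trace through this code step by step.

Initialize: sum_val = 0
Entering loop: for k in range(6):

After execution: sum_val = 15
15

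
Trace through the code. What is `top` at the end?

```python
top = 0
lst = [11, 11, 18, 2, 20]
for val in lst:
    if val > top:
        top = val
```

Let's trace through this code step by step.

Initialize: top = 0
Initialize: lst = [11, 11, 18, 2, 20]
Entering loop: for val in lst:

After execution: top = 20
20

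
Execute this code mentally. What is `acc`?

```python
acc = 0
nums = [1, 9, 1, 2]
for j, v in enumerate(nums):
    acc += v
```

Let's trace through this code step by step.

Initialize: acc = 0
Initialize: nums = [1, 9, 1, 2]
Entering loop: for j, v in enumerate(nums):

After execution: acc = 13
13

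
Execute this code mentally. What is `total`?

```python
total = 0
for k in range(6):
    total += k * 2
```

Let's trace through this code step by step.

Initialize: total = 0
Entering loop: for k in range(6):

After execution: total = 30
30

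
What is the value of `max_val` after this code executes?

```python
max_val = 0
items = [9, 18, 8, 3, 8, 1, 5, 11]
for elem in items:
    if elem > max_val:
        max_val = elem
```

Let's trace through this code step by step.

Initialize: max_val = 0
Initialize: items = [9, 18, 8, 3, 8, 1, 5, 11]
Entering loop: for elem in items:

After execution: max_val = 18
18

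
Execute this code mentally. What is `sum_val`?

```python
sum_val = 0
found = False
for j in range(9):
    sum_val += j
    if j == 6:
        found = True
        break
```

Let's trace through this code step by step.

Initialize: sum_val = 0
Initialize: found = False
Entering loop: for j in range(9):

After execution: sum_val = 21
21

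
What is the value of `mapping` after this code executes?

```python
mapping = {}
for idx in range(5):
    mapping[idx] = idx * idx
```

Let's trace through this code step by step.

Initialize: mapping = {}
Entering loop: for idx in range(5):

After execution: mapping = {0: 0, 1: 1, 2: 4, 3: 9, 4: 16}
{0: 0, 1: 1, 2: 4, 3: 9, 4: 16}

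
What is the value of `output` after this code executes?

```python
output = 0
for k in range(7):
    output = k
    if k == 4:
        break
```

Let's trace through this code step by step.

Initialize: output = 0
Entering loop: for k in range(7):

After execution: output = 4
4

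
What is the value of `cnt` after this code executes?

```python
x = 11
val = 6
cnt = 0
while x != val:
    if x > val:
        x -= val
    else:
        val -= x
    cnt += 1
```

Let's trace through this code step by step.

Initialize: x = 11
Initialize: val = 6
Initialize: cnt = 0
Entering loop: while x != val:

After execution: cnt = 6
6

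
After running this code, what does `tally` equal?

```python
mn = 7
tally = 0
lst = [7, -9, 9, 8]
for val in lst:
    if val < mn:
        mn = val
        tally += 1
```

Let's trace through this code step by step.

Initialize: mn = 7
Initialize: tally = 0
Initialize: lst = [7, -9, 9, 8]
Entering loop: for val in lst:

After execution: tally = 1
1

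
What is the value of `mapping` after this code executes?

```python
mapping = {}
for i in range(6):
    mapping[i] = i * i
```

Let's trace through this code step by step.

Initialize: mapping = {}
Entering loop: for i in range(6):

After execution: mapping = {0: 0, 1: 1, 2: 4, 3: 9, 4: 16, 5: 25}
{0: 0, 1: 1, 2: 4, 3: 9, 4: 16, 5: 25}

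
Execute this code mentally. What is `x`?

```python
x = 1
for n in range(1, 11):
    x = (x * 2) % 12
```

Let's trace through this code step by step.

Initialize: x = 1
Entering loop: for n in range(1, 11):

After execution: x = 4
4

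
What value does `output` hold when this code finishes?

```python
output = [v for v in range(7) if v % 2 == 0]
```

Let's trace through this code step by step.

Initialize: output = [v for v in range(7) if v % 2 == 0]

After execution: output = [0, 2, 4, 6]
[0, 2, 4, 6]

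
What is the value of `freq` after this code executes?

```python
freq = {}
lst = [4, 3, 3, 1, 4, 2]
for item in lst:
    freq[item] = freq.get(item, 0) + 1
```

Let's trace through this code step by step.

Initialize: freq = {}
Initialize: lst = [4, 3, 3, 1, 4, 2]
Entering loop: for item in lst:

After execution: freq = {4: 2, 3: 2, 1: 1, 2: 1}
{4: 2, 3: 2, 1: 1, 2: 1}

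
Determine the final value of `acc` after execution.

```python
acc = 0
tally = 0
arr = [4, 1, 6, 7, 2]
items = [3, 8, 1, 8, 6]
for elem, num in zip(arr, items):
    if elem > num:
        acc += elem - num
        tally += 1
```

Let's trace through this code step by step.

Initialize: acc = 0
Initialize: tally = 0
Initialize: arr = [4, 1, 6, 7, 2]
Initialize: items = [3, 8, 1, 8, 6]
Entering loop: for elem, num in zip(arr, items):

After execution: acc = 6
6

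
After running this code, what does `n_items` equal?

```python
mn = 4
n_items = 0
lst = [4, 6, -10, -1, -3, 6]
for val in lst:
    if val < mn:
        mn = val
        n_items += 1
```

Let's trace through this code step by step.

Initialize: mn = 4
Initialize: n_items = 0
Initialize: lst = [4, 6, -10, -1, -3, 6]
Entering loop: for val in lst:

After execution: n_items = 1
1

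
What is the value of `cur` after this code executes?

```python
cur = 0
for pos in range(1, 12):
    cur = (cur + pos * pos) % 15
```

Let's trace through this code step by step.

Initialize: cur = 0
Entering loop: for pos in range(1, 12):

After execution: cur = 11
11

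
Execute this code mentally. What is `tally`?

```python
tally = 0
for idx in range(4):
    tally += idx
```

Let's trace through this code step by step.

Initialize: tally = 0
Entering loop: for idx in range(4):

After execution: tally = 6
6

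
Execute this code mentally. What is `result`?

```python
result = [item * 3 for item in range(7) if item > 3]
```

Let's trace through this code step by step.

Initialize: result = [item * 3 for item in range(7) if item > 3]

After execution: result = [12, 15, 18]
[12, 15, 18]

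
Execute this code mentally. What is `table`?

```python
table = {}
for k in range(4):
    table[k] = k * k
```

Let's trace through this code step by step.

Initialize: table = {}
Entering loop: for k in range(4):

After execution: table = {0: 0, 1: 1, 2: 4, 3: 9}
{0: 0, 1: 1, 2: 4, 3: 9}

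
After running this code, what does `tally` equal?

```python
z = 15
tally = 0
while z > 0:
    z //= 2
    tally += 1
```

Let's trace through this code step by step.

Initialize: z = 15
Initialize: tally = 0
Entering loop: while z > 0:

After execution: tally = 4
4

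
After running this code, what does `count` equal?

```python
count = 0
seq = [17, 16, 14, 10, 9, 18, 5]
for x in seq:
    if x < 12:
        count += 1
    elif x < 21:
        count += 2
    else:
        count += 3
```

Let's trace through this code step by step.

Initialize: count = 0
Initialize: seq = [17, 16, 14, 10, 9, 18, 5]
Entering loop: for x in seq:

After execution: count = 11
11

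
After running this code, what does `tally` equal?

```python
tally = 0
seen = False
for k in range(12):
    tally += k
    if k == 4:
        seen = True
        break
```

Let's trace through this code step by step.

Initialize: tally = 0
Initialize: seen = False
Entering loop: for k in range(12):

After execution: tally = 10
10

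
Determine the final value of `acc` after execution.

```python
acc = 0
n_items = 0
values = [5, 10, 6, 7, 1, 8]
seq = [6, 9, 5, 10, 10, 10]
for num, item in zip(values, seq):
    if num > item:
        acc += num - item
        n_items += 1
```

Let's trace through this code step by step.

Initialize: acc = 0
Initialize: n_items = 0
Initialize: values = [5, 10, 6, 7, 1, 8]
Initialize: seq = [6, 9, 5, 10, 10, 10]
Entering loop: for num, item in zip(values, seq):

After execution: acc = 2
2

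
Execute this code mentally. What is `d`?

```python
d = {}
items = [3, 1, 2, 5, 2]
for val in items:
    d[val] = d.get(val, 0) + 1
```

Let's trace through this code step by step.

Initialize: d = {}
Initialize: items = [3, 1, 2, 5, 2]
Entering loop: for val in items:

After execution: d = {3: 1, 1: 1, 2: 2, 5: 1}
{3: 1, 1: 1, 2: 2, 5: 1}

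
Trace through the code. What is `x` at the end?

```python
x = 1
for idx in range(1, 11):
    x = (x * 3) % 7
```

Let's trace through this code step by step.

Initialize: x = 1
Entering loop: for idx in range(1, 11):

After execution: x = 4
4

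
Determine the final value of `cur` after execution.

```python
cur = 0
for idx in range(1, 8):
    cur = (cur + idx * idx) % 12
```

Let's trace through this code step by step.

Initialize: cur = 0
Entering loop: for idx in range(1, 8):

After execution: cur = 8
8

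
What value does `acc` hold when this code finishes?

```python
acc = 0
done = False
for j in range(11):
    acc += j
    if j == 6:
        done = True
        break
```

Let's trace through this code step by step.

Initialize: acc = 0
Initialize: done = False
Entering loop: for j in range(11):

After execution: acc = 21
21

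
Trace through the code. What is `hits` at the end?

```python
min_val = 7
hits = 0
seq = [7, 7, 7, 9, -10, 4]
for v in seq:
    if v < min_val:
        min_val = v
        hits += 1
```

Let's trace through this code step by step.

Initialize: min_val = 7
Initialize: hits = 0
Initialize: seq = [7, 7, 7, 9, -10, 4]
Entering loop: for v in seq:

After execution: hits = 1
1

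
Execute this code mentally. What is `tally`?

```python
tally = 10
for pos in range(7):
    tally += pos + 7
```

Let's trace through this code step by step.

Initialize: tally = 10
Entering loop: for pos in range(7):

After execution: tally = 80
80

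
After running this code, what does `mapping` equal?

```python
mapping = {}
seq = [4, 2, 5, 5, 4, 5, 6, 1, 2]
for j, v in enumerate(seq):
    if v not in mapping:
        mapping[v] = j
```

Let's trace through this code step by step.

Initialize: mapping = {}
Initialize: seq = [4, 2, 5, 5, 4, 5, 6, 1, 2]
Entering loop: for j, v in enumerate(seq):

After execution: mapping = {4: 0, 2: 1, 5: 2, 6: 6, 1: 7}
{4: 0, 2: 1, 5: 2, 6: 6, 1: 7}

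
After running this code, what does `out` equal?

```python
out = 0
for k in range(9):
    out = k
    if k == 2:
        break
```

Let's trace through this code step by step.

Initialize: out = 0
Entering loop: for k in range(9):

After execution: out = 2
2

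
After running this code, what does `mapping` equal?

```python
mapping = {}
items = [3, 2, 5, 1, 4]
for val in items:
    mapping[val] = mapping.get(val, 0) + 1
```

Let's trace through this code step by step.

Initialize: mapping = {}
Initialize: items = [3, 2, 5, 1, 4]
Entering loop: for val in items:

After execution: mapping = {3: 1, 2: 1, 5: 1, 1: 1, 4: 1}
{3: 1, 2: 1, 5: 1, 1: 1, 4: 1}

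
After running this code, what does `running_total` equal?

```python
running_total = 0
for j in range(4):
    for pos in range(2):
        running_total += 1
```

Let's trace through this code step by step.

Initialize: running_total = 0
Entering loop: for j in range(4):

After execution: running_total = 8
8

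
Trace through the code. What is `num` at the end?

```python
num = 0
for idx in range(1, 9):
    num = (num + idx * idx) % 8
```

Let's trace through this code step by step.

Initialize: num = 0
Entering loop: for idx in range(1, 9):

After execution: num = 4
4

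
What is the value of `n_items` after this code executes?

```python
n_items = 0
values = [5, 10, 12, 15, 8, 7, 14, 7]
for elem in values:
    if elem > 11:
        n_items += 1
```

Let's trace through this code step by step.

Initialize: n_items = 0
Initialize: values = [5, 10, 12, 15, 8, 7, 14, 7]
Entering loop: for elem in values:

After execution: n_items = 3
3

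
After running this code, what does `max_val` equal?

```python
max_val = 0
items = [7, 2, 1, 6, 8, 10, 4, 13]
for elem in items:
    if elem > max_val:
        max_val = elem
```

Let's trace through this code step by step.

Initialize: max_val = 0
Initialize: items = [7, 2, 1, 6, 8, 10, 4, 13]
Entering loop: for elem in items:

After execution: max_val = 13
13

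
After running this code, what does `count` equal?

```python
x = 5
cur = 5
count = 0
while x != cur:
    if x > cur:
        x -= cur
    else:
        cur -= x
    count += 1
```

Let's trace through this code step by step.

Initialize: x = 5
Initialize: cur = 5
Initialize: count = 0
Entering loop: while x != cur:

After execution: count = 0
0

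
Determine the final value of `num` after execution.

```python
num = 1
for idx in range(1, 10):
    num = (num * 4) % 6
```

Let's trace through this code step by step.

Initialize: num = 1
Entering loop: for idx in range(1, 10):

After execution: num = 4
4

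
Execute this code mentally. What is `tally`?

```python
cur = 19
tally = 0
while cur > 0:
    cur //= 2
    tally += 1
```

Let's trace through this code step by step.

Initialize: cur = 19
Initialize: tally = 0
Entering loop: while cur > 0:

After execution: tally = 5
5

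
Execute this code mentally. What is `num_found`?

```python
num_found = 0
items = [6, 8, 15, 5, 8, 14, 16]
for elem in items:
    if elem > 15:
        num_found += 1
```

Let's trace through this code step by step.

Initialize: num_found = 0
Initialize: items = [6, 8, 15, 5, 8, 14, 16]
Entering loop: for elem in items:

After execution: num_found = 1
1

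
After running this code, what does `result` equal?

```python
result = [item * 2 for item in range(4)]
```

Let's trace through this code step by step.

Initialize: result = [item * 2 for item in range(4)]

After execution: result = [0, 2, 4, 6]
[0, 2, 4, 6]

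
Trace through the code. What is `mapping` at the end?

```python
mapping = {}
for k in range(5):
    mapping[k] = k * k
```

Let's trace through this code step by step.

Initialize: mapping = {}
Entering loop: for k in range(5):

After execution: mapping = {0: 0, 1: 1, 2: 4, 3: 9, 4: 16}
{0: 0, 1: 1, 2: 4, 3: 9, 4: 16}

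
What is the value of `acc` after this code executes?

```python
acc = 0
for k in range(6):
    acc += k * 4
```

Let's trace through this code step by step.

Initialize: acc = 0
Entering loop: for k in range(6):

After execution: acc = 60
60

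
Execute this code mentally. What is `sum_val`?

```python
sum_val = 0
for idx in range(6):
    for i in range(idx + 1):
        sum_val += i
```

Let's trace through this code step by step.

Initialize: sum_val = 0
Entering loop: for idx in range(6):

After execution: sum_val = 35
35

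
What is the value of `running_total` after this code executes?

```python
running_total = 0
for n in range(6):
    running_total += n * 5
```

Let's trace through this code step by step.

Initialize: running_total = 0
Entering loop: for n in range(6):

After execution: running_total = 75
75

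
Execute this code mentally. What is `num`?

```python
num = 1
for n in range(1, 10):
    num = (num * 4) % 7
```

Let's trace through this code step by step.

Initialize: num = 1
Entering loop: for n in range(1, 10):

After execution: num = 1
1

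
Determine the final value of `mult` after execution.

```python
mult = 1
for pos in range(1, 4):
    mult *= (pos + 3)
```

Let's trace through this code step by step.

Initialize: mult = 1
Entering loop: for pos in range(1, 4):

After execution: mult = 120
120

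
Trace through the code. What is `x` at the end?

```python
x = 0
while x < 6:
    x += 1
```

Let's trace through this code step by step.

Initialize: x = 0
Entering loop: while x < 6:

After execution: x = 6
6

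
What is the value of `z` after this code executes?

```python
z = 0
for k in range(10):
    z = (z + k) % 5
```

Let's trace through this code step by step.

Initialize: z = 0
Entering loop: for k in range(10):

After execution: z = 0
0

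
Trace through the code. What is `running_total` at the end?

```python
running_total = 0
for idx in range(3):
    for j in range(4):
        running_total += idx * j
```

Let's trace through this code step by step.

Initialize: running_total = 0
Entering loop: for idx in range(3):

After execution: running_total = 18
18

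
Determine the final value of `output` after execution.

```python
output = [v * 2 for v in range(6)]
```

Let's trace through this code step by step.

Initialize: output = [v * 2 for v in range(6)]

After execution: output = [0, 2, 4, 6, 8, 10]
[0, 2, 4, 6, 8, 10]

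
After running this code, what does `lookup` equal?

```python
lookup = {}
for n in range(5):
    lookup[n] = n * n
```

Let's trace through this code step by step.

Initialize: lookup = {}
Entering loop: for n in range(5):

After execution: lookup = {0: 0, 1: 1, 2: 4, 3: 9, 4: 16}
{0: 0, 1: 1, 2: 4, 3: 9, 4: 16}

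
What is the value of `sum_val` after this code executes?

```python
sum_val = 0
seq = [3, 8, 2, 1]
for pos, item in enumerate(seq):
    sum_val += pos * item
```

Let's trace through this code step by step.

Initialize: sum_val = 0
Initialize: seq = [3, 8, 2, 1]
Entering loop: for pos, item in enumerate(seq):

After execution: sum_val = 15
15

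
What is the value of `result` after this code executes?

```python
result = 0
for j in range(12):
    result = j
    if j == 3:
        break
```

Let's trace through this code step by step.

Initialize: result = 0
Entering loop: for j in range(12):

After execution: result = 3
3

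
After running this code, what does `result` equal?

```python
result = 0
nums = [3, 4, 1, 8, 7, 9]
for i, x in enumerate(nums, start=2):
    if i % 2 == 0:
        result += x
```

Let's trace through this code step by step.

Initialize: result = 0
Initialize: nums = [3, 4, 1, 8, 7, 9]
Entering loop: for i, x in enumerate(nums, start=2):

After execution: result = 11
11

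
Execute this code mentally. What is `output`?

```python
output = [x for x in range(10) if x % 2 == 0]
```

Let's trace through this code step by step.

Initialize: output = [x for x in range(10) if x % 2 == 0]

After execution: output = [0, 2, 4, 6, 8]
[0, 2, 4, 6, 8]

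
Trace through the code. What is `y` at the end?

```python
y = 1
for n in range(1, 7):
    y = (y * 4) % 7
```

Let's trace through this code step by step.

Initialize: y = 1
Entering loop: for n in range(1, 7):

After execution: y = 1
1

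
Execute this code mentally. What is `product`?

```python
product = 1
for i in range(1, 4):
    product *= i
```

Let's trace through this code step by step.

Initialize: product = 1
Entering loop: for i in range(1, 4):

After execution: product = 6
6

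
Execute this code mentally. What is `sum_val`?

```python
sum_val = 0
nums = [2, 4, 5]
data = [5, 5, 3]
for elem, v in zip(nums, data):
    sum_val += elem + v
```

Let's trace through this code step by step.

Initialize: sum_val = 0
Initialize: nums = [2, 4, 5]
Initialize: data = [5, 5, 3]
Entering loop: for elem, v in zip(nums, data):

After execution: sum_val = 24
24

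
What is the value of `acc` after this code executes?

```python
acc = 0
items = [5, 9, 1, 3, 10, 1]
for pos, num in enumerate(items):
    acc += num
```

Let's trace through this code step by step.

Initialize: acc = 0
Initialize: items = [5, 9, 1, 3, 10, 1]
Entering loop: for pos, num in enumerate(items):

After execution: acc = 29
29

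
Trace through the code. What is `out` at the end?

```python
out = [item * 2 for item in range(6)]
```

Let's trace through this code step by step.

Initialize: out = [item * 2 for item in range(6)]

After execution: out = [0, 2, 4, 6, 8, 10]
[0, 2, 4, 6, 8, 10]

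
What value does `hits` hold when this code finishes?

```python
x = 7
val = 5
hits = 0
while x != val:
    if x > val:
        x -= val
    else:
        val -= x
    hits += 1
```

Let's trace through this code step by step.

Initialize: x = 7
Initialize: val = 5
Initialize: hits = 0
Entering loop: while x != val:

After execution: hits = 4
4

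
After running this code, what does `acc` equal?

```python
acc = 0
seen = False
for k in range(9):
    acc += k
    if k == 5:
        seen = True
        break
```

Let's trace through this code step by step.

Initialize: acc = 0
Initialize: seen = False
Entering loop: for k in range(9):

After execution: acc = 15
15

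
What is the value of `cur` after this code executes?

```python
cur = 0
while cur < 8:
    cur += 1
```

Let's trace through this code step by step.

Initialize: cur = 0
Entering loop: while cur < 8:

After execution: cur = 8
8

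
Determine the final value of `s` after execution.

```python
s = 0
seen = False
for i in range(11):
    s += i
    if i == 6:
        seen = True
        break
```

Let's trace through this code step by step.

Initialize: s = 0
Initialize: seen = False
Entering loop: for i in range(11):

After execution: s = 21
21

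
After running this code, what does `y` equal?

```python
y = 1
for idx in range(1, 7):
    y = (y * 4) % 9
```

Let's trace through this code step by step.

Initialize: y = 1
Entering loop: for idx in range(1, 7):

After execution: y = 1
1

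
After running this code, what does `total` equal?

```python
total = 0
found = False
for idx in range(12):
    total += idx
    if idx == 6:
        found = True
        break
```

Let's trace through this code step by step.

Initialize: total = 0
Initialize: found = False
Entering loop: for idx in range(12):

After execution: total = 21
21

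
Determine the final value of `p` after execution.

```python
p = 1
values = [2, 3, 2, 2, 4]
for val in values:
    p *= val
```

Let's trace through this code step by step.

Initialize: p = 1
Initialize: values = [2, 3, 2, 2, 4]
Entering loop: for val in values:

After execution: p = 96
96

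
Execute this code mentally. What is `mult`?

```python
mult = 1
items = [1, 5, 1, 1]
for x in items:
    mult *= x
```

Let's trace through this code step by step.

Initialize: mult = 1
Initialize: items = [1, 5, 1, 1]
Entering loop: for x in items:

After execution: mult = 5
5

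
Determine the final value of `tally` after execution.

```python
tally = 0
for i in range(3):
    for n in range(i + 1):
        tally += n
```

Let's trace through this code step by step.

Initialize: tally = 0
Entering loop: for i in range(3):

After execution: tally = 4
4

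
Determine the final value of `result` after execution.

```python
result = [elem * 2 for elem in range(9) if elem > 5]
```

Let's trace through this code step by step.

Initialize: result = [elem * 2 for elem in range(9) if elem > 5]

After execution: result = [12, 14, 16]
[12, 14, 16]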